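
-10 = -10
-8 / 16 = -1 / 2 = -0.50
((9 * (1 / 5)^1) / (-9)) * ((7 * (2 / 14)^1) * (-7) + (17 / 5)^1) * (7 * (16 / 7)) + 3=363 / 25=14.52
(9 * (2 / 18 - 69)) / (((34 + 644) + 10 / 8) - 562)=-2480 / 469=-5.29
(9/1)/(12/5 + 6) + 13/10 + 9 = 398/35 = 11.37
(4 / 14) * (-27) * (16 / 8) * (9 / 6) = -23.14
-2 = -2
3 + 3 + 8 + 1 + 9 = 24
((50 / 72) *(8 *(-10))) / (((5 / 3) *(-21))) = 100 / 63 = 1.59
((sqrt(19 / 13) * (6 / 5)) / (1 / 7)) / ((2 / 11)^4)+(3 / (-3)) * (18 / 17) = -18 / 17+307461 * sqrt(247) / 520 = 9291.50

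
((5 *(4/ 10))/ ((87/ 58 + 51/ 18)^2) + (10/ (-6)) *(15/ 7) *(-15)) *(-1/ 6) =-21167/ 2366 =-8.95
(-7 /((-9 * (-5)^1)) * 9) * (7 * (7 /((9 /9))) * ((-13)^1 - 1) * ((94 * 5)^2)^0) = 4802 /5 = 960.40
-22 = -22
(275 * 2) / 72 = 275 / 36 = 7.64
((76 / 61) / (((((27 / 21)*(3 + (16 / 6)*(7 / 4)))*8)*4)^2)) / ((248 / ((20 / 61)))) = 4655 / 281183288832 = 0.00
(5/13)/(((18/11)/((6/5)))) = 11/39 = 0.28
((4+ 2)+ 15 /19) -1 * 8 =-23 /19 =-1.21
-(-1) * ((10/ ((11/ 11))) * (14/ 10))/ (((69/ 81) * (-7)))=-54/ 23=-2.35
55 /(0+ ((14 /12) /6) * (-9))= -220 /7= -31.43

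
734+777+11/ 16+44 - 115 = 23051/ 16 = 1440.69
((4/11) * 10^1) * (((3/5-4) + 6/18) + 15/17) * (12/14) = -8912/1309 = -6.81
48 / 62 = 24 / 31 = 0.77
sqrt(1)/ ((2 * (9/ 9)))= 1/ 2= 0.50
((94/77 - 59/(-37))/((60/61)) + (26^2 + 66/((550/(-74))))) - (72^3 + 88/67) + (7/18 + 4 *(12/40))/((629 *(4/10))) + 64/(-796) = -108268123228241899/290590735050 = -372579.41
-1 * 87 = -87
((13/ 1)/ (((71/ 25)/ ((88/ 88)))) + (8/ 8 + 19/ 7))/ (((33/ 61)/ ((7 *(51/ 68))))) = 251381/ 3124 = 80.47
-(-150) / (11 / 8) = 1200 / 11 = 109.09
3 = 3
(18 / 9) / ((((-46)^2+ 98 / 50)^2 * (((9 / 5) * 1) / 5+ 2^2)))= 31250 / 305592029509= 0.00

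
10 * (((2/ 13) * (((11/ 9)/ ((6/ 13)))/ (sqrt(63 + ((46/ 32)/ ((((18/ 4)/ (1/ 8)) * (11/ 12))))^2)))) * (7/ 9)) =135520 * sqrt(17563921)/ 1422677601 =0.40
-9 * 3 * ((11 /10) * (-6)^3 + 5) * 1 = 31401 /5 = 6280.20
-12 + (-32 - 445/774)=-34501/774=-44.57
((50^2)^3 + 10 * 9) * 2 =31250000180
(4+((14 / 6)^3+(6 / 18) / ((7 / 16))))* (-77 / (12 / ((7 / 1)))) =-254177 / 324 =-784.50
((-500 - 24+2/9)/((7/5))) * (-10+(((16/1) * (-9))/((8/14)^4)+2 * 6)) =254284945/504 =504533.62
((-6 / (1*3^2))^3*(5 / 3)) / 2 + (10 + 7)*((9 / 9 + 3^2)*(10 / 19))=137320 / 1539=89.23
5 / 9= 0.56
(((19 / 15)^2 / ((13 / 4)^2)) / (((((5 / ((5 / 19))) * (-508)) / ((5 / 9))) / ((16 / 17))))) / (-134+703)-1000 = -84082697596216 / 84082697595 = -1000.00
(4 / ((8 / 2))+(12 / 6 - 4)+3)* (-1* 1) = -2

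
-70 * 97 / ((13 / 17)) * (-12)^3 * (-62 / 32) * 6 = -2318757840 / 13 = -178365987.69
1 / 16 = 0.06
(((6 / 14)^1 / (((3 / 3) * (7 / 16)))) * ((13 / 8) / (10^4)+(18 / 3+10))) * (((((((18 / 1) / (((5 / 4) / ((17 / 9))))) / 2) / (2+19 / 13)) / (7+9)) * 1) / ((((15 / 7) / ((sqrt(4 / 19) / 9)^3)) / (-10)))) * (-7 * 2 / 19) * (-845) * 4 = -63742940716 * sqrt(19) / 46876978125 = -5.93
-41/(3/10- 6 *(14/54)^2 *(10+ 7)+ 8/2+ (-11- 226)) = 99630/582121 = 0.17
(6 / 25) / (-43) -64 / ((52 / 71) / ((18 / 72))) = -305378 / 13975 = -21.85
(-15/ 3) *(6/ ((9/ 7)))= -23.33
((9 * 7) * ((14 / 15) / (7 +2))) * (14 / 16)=5.72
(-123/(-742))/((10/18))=1107/3710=0.30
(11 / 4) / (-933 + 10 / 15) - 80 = -895073 / 11188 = -80.00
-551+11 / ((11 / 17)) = -534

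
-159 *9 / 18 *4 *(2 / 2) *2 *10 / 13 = -6360 / 13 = -489.23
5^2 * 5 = 125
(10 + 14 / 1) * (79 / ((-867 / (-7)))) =4424 / 289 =15.31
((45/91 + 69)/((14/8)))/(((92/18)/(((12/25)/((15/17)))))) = 7740576/1831375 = 4.23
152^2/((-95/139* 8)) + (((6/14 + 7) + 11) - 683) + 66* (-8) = -189636/35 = -5418.17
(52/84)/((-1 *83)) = -13/1743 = -0.01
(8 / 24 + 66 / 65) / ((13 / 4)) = 1052 / 2535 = 0.41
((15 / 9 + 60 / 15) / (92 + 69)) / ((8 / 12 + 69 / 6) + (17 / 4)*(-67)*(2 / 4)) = -136 / 503125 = -0.00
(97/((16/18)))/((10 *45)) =97/400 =0.24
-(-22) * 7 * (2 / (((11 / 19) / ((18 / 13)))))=9576 / 13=736.62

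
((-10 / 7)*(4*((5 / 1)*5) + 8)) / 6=-180 / 7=-25.71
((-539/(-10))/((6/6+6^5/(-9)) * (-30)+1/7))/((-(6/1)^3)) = -3773/391458960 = -0.00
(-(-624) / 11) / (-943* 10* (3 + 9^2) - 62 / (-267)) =-83304 / 1163227879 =-0.00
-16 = -16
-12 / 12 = -1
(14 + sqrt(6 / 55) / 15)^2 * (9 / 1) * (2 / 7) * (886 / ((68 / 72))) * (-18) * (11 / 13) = -7223949.95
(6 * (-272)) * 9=-14688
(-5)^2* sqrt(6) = 25* sqrt(6) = 61.24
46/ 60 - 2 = -37/ 30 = -1.23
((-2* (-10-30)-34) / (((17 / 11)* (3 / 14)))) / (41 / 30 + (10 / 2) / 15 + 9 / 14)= 123970 / 2091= 59.29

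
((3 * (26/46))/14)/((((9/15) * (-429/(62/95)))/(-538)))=16678/100947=0.17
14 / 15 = 0.93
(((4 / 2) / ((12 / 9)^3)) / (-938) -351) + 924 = 17199141 / 30016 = 573.00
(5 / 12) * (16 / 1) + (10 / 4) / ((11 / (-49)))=-295 / 66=-4.47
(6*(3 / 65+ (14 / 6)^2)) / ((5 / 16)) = 102784 / 975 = 105.42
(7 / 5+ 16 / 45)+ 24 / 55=217 / 99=2.19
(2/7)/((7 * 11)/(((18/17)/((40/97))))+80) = 873/336070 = 0.00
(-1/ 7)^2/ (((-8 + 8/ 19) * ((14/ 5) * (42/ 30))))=-0.00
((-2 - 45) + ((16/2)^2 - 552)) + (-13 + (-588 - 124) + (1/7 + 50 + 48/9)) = -25295/21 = -1204.52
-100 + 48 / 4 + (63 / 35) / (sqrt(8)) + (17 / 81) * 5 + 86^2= 9 * sqrt(2) / 20 + 592033 / 81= 7309.69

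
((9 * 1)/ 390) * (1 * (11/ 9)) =11/ 390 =0.03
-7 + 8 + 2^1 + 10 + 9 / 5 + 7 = 109 / 5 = 21.80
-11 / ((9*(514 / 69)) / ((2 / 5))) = -253 / 3855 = -0.07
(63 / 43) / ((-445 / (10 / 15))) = -42 / 19135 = -0.00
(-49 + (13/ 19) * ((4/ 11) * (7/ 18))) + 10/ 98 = -4497958/ 92169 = -48.80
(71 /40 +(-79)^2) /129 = 83237 /1720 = 48.39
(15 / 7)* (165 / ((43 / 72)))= 178200 / 301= 592.03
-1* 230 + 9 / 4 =-911 / 4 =-227.75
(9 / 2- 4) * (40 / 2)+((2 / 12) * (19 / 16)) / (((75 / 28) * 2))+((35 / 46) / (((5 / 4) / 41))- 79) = -3643741 / 82800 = -44.01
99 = 99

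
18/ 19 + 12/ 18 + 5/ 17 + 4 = 5725/ 969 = 5.91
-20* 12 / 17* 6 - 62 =-2494 / 17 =-146.71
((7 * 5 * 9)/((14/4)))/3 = 30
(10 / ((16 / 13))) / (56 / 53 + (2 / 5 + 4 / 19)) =327275 / 67152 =4.87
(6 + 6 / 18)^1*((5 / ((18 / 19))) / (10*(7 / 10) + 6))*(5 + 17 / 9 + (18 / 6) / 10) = 233567 / 12636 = 18.48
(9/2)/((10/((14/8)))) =0.79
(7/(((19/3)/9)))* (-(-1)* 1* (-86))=-16254/19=-855.47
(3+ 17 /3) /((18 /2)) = 26 /27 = 0.96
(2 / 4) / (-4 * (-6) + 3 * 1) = 1 / 54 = 0.02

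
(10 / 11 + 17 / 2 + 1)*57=13053 / 22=593.32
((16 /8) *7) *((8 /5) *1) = 112 /5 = 22.40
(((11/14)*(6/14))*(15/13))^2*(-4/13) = -245025/5274997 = -0.05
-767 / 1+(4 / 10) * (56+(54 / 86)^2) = -6882369 / 9245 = -744.44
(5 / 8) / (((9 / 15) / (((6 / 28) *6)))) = 75 / 56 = 1.34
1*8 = 8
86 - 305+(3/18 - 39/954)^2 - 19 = -6016478/25281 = -237.98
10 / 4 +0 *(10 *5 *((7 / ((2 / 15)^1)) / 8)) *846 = 5 / 2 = 2.50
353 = 353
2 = 2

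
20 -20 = 0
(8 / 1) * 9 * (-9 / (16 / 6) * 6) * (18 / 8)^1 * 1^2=-6561 / 2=-3280.50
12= 12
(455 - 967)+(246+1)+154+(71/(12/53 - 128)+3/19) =-14333329/128668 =-111.40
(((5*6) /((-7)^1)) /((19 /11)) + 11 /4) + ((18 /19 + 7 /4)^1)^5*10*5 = 63361245317459 /8874338816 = 7139.83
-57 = -57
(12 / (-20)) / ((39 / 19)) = -19 / 65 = -0.29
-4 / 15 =-0.27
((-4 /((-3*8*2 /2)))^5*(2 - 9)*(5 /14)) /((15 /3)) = -1 /15552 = -0.00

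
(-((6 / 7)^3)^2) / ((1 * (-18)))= 2592 / 117649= 0.02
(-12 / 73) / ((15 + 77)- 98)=2 / 73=0.03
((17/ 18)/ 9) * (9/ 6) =17/ 108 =0.16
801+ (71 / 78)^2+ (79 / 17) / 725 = 60125836261 / 74985300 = 801.83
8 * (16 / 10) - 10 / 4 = 103 / 10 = 10.30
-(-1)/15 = 1/15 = 0.07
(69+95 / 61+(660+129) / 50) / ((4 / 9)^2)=21329649 / 48800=437.08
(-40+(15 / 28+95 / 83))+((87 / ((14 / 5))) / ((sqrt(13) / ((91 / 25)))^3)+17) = -49547 / 2324+55419*sqrt(13) / 6250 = 10.65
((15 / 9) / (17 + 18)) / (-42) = -1 / 882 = -0.00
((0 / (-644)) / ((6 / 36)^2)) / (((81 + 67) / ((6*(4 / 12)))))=0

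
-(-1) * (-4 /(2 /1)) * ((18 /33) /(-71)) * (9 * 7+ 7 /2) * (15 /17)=11970 /13277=0.90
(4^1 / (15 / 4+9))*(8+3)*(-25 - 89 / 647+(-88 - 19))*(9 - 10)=885104 / 1941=456.00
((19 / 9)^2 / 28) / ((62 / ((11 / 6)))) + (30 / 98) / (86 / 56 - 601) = 0.00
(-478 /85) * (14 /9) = -6692 /765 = -8.75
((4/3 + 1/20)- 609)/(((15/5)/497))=-18119129/180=-100661.83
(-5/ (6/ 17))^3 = -614125/ 216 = -2843.17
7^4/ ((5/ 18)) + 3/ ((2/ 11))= 86601/ 10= 8660.10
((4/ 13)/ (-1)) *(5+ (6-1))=-40/ 13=-3.08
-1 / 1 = -1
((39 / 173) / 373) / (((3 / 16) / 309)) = 64272 / 64529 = 1.00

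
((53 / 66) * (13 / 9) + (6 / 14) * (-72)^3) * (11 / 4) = -665123113 / 1512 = -439896.24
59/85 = 0.69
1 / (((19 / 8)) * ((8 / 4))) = 4 / 19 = 0.21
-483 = -483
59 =59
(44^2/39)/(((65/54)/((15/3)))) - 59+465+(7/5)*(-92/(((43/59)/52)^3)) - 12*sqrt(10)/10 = -3142917306730982/67183415 - 6*sqrt(10)/5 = -46781152.19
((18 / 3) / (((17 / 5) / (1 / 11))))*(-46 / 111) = -460 / 6919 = -0.07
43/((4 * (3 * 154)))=0.02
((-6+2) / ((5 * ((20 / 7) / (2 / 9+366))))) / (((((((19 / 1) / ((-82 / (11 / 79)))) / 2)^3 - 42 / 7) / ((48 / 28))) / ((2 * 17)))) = 974852544088784896 / 978646023166875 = 996.12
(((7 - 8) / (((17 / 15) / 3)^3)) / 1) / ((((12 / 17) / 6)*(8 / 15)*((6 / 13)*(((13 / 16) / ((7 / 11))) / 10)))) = -15946875 / 3179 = -5016.32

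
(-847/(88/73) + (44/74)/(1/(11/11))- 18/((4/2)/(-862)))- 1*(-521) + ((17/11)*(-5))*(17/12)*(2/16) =295993891/39072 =7575.60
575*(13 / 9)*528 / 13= 101200 / 3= 33733.33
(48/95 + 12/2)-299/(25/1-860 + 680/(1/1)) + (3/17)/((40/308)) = 9.79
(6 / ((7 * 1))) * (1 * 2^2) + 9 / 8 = 255 / 56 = 4.55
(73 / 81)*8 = 584 / 81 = 7.21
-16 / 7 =-2.29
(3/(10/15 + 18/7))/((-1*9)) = -7/68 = -0.10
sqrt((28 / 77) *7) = 2 *sqrt(77) / 11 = 1.60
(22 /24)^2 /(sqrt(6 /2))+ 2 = 121 * sqrt(3) /432+ 2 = 2.49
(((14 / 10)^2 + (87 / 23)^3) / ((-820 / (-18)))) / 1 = 76764411 / 62355875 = 1.23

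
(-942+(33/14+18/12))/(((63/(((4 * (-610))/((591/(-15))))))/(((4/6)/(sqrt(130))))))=-5341160 * sqrt(130)/1129401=-53.92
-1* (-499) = 499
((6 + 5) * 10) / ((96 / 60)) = 275 / 4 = 68.75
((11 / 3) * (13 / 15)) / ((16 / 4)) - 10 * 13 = -23257 / 180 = -129.21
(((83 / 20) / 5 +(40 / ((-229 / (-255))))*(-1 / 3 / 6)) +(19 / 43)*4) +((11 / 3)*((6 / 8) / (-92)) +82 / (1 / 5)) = 111453933701 / 271777200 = 410.09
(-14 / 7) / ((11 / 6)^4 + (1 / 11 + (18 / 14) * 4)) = -199584 / 1649645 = -0.12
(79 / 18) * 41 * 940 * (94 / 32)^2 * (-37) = -62212298945 / 1152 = -54003731.72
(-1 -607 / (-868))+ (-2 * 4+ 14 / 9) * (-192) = 3221233 / 2604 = 1237.03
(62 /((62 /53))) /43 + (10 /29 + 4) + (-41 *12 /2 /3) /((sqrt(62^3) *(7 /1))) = 6955 /1247 - 41 *sqrt(62) /13454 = 5.55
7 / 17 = 0.41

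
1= 1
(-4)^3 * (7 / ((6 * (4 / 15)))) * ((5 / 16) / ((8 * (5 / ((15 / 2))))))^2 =-7875 / 8192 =-0.96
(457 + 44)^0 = 1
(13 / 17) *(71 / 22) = 923 / 374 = 2.47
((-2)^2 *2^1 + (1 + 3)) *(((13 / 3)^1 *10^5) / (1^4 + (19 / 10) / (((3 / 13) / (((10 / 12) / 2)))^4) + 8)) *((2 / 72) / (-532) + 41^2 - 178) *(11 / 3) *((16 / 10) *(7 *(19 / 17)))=20485443088281600000 / 1667112871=12287976084.06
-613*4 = -2452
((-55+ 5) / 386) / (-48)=25 / 9264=0.00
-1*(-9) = 9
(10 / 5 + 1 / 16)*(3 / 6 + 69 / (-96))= -231 / 512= -0.45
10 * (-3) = -30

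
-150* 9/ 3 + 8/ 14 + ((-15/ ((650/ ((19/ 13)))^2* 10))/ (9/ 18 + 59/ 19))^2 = -301041721206900498609497/ 669832183232143750000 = -449.43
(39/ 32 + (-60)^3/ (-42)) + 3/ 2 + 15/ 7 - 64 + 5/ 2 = 162759/ 32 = 5086.22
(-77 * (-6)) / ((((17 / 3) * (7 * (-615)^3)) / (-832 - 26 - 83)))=20702 / 439371375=0.00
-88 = -88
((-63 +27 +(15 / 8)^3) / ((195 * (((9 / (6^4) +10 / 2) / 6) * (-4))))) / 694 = 19359 / 297365120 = 0.00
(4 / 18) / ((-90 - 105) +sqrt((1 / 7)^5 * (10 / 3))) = -436982 / 383451703 - 98 * sqrt(210) / 17255326635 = -0.00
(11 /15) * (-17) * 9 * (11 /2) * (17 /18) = -34969 /60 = -582.82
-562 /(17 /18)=-10116 /17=-595.06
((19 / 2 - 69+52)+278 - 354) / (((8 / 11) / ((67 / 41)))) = -123079 / 656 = -187.62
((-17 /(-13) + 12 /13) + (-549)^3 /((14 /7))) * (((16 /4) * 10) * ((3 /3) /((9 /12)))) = -172087910320 /39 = -4412510521.03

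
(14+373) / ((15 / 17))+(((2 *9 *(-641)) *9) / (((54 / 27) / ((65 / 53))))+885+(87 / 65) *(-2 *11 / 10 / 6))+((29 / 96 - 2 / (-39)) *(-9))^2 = -14295308861947 / 229299200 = -62343.47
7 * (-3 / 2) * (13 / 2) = -273 / 4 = -68.25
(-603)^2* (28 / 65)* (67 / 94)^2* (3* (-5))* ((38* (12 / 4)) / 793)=-3907584477594 / 22772581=-171591.64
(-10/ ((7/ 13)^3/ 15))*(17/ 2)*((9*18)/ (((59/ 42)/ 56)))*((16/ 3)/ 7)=-116170329600/ 2891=-40183441.58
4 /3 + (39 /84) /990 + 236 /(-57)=-1478153 /526680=-2.81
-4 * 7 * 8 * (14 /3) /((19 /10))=-31360 /57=-550.18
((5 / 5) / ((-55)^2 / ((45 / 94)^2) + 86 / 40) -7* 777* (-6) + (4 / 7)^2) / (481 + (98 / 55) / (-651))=24989648152368570 / 368322365232521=67.85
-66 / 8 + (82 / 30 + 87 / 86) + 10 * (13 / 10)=21917 / 2580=8.49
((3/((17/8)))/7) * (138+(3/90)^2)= 35486/1275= 27.83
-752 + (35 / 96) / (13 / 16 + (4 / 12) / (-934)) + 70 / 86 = -750.74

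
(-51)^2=2601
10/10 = 1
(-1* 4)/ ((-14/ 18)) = 36/ 7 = 5.14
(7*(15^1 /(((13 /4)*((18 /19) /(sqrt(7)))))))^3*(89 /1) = 1465692851000*sqrt(7) /59319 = 65372962.83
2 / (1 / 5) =10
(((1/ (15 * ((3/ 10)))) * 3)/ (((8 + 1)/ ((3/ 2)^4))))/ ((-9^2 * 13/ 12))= -1/ 234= -0.00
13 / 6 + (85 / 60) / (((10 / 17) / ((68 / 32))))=7.28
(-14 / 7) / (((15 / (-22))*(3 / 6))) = 88 / 15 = 5.87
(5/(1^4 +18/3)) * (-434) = -310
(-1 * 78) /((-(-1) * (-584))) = 0.13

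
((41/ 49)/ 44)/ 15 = 41/ 32340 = 0.00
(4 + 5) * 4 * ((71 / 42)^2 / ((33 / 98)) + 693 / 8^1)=225985 / 66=3424.02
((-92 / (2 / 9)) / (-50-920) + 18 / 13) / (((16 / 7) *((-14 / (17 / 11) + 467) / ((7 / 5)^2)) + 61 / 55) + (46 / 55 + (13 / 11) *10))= 732554361 / 221537608487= 0.00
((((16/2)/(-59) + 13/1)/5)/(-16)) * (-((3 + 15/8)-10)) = -31119/37760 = -0.82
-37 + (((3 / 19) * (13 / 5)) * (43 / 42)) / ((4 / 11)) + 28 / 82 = -7743851 / 218120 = -35.50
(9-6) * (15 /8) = 45 /8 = 5.62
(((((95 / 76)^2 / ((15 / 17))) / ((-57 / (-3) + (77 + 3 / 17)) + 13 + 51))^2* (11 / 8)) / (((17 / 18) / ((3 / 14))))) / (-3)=-0.00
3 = 3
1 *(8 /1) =8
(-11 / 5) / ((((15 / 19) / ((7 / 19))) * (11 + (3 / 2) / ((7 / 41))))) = -1078 / 20775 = -0.05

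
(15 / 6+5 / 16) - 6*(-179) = 17229 / 16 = 1076.81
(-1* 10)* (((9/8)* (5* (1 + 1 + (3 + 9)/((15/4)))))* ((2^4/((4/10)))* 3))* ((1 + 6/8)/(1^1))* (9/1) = -552825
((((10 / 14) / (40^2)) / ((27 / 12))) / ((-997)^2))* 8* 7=1 / 89460810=0.00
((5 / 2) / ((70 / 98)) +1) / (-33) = -3 / 22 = -0.14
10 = 10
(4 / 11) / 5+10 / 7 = 578 / 385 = 1.50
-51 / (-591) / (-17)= -1 / 197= -0.01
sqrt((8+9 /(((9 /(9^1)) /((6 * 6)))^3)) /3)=2 * sqrt(314934) /3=374.13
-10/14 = -5/7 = -0.71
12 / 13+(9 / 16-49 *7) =-71035 / 208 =-341.51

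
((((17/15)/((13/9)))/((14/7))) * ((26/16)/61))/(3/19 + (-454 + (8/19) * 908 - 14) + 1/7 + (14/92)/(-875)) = -1300075/10621666968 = -0.00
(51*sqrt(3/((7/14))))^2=15606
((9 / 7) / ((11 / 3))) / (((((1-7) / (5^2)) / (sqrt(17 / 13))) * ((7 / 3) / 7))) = -675 * sqrt(221) / 2002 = -5.01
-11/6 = -1.83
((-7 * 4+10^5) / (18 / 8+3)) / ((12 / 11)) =122188 / 7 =17455.43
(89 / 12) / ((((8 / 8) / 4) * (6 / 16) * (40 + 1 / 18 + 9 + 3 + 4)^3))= 461376 / 1027243729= 0.00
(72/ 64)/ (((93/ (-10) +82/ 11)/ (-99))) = 49005/ 812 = 60.35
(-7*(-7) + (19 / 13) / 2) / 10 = 1293 / 260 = 4.97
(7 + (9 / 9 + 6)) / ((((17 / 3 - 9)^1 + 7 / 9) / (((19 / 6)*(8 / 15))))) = -1064 / 115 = -9.25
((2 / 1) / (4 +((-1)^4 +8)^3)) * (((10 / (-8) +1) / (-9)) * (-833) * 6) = -833 / 2199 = -0.38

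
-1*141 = -141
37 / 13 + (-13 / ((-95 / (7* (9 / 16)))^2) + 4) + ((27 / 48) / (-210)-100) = -93.18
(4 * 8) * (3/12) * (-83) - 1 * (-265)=-399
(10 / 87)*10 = 100 / 87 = 1.15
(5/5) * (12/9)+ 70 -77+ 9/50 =-823/150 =-5.49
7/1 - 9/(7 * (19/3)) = 904/133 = 6.80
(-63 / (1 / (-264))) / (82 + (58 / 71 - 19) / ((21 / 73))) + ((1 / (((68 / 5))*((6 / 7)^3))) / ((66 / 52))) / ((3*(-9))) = 162267229081643 / 183342438576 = 885.05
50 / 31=1.61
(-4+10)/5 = 6/5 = 1.20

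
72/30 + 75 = 77.40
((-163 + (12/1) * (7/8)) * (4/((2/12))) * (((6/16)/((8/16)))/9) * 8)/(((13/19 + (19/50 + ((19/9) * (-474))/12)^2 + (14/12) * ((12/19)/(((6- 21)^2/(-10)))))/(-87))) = 30.80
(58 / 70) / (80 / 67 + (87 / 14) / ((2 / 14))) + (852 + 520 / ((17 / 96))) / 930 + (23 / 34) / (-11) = 9795631393 / 2430276310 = 4.03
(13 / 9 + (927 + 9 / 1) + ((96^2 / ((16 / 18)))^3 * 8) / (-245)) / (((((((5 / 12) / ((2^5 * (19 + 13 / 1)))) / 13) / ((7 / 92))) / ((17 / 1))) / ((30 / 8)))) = -4539935573698513664 / 805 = -5639671520122377.22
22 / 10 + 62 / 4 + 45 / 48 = 1491 / 80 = 18.64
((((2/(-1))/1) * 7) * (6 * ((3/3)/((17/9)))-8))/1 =1148/17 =67.53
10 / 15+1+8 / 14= 47 / 21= 2.24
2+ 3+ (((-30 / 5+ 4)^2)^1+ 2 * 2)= 13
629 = 629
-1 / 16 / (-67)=1 / 1072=0.00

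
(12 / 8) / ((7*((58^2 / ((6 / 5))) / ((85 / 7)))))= 153 / 164836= 0.00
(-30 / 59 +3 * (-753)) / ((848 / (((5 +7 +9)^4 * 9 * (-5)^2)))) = -5833452732975 / 50032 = -116594434.22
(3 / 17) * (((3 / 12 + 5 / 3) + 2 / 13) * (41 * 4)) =779 / 13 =59.92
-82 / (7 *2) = -41 / 7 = -5.86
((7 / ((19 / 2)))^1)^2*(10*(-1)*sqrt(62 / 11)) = -1960*sqrt(682) / 3971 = -12.89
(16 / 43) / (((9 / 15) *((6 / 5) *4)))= 50 / 387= 0.13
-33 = -33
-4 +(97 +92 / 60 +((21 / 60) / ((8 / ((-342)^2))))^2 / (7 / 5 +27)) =125703190691 / 136320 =922118.48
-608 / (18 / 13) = -3952 / 9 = -439.11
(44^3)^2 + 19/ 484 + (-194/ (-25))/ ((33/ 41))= 263404193324201/ 36300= 7256313865.68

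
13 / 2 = 6.50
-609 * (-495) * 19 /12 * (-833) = -1590376095 /4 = -397594023.75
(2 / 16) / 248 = 1 / 1984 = 0.00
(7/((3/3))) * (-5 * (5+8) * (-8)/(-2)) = -1820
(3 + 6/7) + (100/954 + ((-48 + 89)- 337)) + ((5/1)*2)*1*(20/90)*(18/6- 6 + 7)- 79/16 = -288.09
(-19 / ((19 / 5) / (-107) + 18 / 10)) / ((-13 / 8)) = 10165 / 1534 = 6.63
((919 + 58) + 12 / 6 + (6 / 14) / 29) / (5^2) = 39748 / 1015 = 39.16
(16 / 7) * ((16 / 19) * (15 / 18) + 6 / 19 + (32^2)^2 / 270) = 159425312 / 17955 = 8879.16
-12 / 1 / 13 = -12 / 13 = -0.92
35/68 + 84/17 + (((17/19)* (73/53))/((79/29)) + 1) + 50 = 307851219/5409604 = 56.91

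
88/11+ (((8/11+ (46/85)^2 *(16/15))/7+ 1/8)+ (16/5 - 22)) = -702736997/66759000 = -10.53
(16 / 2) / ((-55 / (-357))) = 51.93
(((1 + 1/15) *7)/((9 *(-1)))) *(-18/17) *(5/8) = 28/51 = 0.55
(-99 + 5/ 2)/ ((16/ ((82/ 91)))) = -7913/ 1456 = -5.43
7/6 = 1.17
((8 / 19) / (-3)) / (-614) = 4 / 17499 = 0.00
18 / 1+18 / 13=19.38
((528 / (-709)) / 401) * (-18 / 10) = 4752 / 1421545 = 0.00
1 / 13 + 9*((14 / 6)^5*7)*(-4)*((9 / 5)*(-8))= 48941999 / 195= 250984.61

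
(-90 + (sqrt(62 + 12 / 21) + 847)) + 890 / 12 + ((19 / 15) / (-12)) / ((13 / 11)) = sqrt(3066) / 7 + 1944721 / 2340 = 838.99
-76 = -76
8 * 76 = 608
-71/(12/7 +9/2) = -994/87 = -11.43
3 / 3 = 1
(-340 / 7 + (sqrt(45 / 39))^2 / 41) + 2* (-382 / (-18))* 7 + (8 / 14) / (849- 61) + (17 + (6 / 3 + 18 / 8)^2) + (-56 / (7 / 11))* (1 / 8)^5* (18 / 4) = 15369480795419 / 54190596096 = 283.62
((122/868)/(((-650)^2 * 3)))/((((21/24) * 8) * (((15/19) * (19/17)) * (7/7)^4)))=1037/57759975000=0.00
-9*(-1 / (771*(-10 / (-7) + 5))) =7 / 3855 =0.00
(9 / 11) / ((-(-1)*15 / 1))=3 / 55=0.05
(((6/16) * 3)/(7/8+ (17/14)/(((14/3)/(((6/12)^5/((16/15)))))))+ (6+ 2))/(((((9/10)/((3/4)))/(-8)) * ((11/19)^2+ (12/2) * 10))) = -5931085600/5787625539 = -1.02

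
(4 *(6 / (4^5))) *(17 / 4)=51 / 512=0.10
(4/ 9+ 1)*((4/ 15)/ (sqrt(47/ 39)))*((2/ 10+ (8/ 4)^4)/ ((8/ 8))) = 156*sqrt(1833)/ 1175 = 5.68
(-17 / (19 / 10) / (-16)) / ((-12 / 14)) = -595 / 912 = -0.65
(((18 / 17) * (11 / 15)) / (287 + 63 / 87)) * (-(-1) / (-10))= -957 / 3546200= -0.00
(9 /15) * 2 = 1.20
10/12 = 5/6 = 0.83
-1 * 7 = -7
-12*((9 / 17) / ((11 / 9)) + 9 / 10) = -16.00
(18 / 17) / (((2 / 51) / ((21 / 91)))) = 81 / 13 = 6.23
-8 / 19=-0.42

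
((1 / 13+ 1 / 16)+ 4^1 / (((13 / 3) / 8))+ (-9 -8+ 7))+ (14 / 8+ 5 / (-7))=-2097 / 1456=-1.44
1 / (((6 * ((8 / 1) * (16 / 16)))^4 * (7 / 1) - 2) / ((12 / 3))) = 2 / 18579455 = 0.00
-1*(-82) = 82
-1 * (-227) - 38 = 189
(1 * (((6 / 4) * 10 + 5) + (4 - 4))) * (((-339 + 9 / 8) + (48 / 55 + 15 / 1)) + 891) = 250359 / 22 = 11379.95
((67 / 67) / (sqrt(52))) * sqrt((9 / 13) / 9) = 1 / 26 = 0.04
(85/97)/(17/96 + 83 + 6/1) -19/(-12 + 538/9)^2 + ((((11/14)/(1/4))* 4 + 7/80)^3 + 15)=78720866292668642271/38521144635904000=2043.58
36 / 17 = 2.12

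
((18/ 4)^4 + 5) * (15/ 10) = 19923/ 32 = 622.59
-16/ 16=-1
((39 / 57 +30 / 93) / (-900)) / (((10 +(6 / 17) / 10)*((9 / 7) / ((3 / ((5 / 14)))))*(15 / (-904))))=223273988 / 5086972125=0.04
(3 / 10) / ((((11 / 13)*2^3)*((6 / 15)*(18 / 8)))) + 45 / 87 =4337 / 7656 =0.57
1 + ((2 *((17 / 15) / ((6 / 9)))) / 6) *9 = 61 / 10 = 6.10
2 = 2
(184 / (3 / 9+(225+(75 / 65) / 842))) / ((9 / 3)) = 2014064 / 7399541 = 0.27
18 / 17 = 1.06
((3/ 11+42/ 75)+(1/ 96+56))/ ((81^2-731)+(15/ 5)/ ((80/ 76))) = 0.01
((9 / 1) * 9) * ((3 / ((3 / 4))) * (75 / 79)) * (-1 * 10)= -243000 / 79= -3075.95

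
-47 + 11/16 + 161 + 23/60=27617/240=115.07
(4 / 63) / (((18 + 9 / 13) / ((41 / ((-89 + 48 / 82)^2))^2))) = 247005420532 / 2643497272705078125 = 0.00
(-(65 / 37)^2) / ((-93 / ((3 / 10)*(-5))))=-0.05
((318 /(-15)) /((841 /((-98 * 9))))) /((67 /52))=4861584 /281735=17.26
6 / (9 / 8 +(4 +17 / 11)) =528 / 587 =0.90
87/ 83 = 1.05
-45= -45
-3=-3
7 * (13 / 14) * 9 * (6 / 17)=351 / 17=20.65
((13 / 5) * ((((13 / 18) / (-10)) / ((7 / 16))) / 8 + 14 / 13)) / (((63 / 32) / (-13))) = -1799408 / 99225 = -18.13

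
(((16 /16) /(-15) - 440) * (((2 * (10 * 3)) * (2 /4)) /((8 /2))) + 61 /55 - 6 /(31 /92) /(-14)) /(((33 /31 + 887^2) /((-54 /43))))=2125604727 /403774330960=0.01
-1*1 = -1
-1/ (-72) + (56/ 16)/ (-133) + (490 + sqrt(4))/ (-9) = -74801/ 1368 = -54.68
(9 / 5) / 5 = 9 / 25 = 0.36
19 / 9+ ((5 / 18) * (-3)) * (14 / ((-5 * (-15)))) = 88 / 45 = 1.96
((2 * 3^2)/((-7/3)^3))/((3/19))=-3078/343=-8.97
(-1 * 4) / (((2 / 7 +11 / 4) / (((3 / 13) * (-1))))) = 336 / 1105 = 0.30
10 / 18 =5 / 9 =0.56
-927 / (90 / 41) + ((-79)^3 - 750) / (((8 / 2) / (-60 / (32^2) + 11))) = -6917677121 / 5120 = -1351108.81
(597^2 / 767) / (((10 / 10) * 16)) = 356409 / 12272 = 29.04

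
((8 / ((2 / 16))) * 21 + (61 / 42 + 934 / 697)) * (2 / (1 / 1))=39426001 / 14637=2693.58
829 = 829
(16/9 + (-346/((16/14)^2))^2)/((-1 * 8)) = -646752145/73728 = -8772.14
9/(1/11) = 99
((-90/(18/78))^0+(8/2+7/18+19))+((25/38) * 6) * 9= 20491/342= 59.92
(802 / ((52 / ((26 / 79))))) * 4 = 1604 / 79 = 20.30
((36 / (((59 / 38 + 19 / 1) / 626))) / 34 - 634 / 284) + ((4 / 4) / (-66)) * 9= 396734 / 13277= 29.88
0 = 0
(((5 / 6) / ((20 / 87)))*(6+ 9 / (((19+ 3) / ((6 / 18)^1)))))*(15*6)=176175 / 88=2001.99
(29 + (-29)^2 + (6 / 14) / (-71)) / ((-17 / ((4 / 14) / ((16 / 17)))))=-15.54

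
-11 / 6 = -1.83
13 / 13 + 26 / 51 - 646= -644.49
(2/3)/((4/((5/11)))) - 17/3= -123/22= -5.59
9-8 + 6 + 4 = 11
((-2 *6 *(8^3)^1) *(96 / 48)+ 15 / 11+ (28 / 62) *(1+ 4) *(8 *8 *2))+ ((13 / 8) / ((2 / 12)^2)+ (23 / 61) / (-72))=-17880869767 / 1497672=-11939.11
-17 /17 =-1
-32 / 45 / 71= -32 / 3195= -0.01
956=956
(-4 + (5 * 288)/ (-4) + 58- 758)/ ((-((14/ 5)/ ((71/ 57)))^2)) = 210.57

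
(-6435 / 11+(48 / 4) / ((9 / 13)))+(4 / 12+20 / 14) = -11884 / 21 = -565.90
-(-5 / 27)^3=125 / 19683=0.01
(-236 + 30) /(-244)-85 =-10267 /122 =-84.16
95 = 95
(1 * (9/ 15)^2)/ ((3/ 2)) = 6/ 25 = 0.24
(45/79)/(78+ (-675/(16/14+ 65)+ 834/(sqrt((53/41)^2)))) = 368085/460713227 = 0.00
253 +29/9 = 2306/9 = 256.22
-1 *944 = -944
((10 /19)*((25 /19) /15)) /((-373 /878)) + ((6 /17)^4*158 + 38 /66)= 1083245061779 /371129656029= 2.92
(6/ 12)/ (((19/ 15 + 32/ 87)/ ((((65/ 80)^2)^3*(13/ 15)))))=1819706993/ 23857201152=0.08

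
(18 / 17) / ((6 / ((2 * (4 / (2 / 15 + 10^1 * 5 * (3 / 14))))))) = 0.13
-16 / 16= -1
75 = 75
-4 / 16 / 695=-1 / 2780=-0.00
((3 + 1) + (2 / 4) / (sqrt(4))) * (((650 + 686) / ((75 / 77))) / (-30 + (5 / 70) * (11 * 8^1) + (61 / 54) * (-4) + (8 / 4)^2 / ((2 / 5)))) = -319.72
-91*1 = -91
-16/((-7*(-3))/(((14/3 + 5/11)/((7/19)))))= -51376/4851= -10.59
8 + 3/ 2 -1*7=5/ 2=2.50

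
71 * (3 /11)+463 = 5306 /11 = 482.36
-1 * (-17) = 17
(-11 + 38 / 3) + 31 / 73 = 458 / 219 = 2.09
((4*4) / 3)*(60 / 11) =320 / 11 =29.09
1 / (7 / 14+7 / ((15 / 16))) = 30 / 239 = 0.13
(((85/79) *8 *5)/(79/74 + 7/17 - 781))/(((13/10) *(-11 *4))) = 10693000/11078256189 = 0.00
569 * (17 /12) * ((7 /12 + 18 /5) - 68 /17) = 106403 /720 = 147.78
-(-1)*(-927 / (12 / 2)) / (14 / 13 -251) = 1339 / 2166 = 0.62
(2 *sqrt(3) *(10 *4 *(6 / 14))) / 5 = 48 *sqrt(3) / 7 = 11.88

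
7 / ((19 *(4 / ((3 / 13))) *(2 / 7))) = 147 / 1976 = 0.07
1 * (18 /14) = 9 /7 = 1.29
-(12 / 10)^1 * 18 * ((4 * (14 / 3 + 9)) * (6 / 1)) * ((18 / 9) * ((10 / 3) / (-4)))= 11808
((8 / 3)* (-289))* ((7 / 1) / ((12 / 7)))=-28322 / 9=-3146.89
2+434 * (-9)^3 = -316384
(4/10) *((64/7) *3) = 384/35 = 10.97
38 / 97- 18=-1708 / 97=-17.61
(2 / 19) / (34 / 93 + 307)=186 / 543115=0.00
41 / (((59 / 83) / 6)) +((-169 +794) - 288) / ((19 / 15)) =686187 / 1121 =612.12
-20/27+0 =-20/27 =-0.74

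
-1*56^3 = -175616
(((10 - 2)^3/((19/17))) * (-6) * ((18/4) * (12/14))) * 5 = -7050240/133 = -53009.32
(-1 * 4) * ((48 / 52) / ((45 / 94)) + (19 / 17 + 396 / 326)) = -9208724 / 540345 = -17.04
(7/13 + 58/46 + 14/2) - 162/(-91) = 22143/2093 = 10.58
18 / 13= 1.38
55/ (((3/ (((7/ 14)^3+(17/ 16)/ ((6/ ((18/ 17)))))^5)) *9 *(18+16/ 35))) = 6015625/ 18289262592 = 0.00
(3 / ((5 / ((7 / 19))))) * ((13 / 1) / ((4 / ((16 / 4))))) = 273 / 95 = 2.87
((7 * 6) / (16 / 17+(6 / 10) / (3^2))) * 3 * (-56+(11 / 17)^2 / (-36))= -61188225 / 8738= -7002.54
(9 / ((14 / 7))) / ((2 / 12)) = 27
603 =603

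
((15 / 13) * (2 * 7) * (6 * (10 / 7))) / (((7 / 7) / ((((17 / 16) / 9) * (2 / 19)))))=425 / 247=1.72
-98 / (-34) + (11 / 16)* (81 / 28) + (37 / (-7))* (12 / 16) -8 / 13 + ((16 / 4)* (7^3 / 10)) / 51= 4428209 / 1485120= 2.98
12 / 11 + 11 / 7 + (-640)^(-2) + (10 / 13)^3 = 216017065169 / 69291622400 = 3.12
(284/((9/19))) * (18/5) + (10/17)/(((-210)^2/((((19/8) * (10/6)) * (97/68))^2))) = 430982700005377/199676897280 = 2158.40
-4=-4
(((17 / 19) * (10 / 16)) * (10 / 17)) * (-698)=-8725 / 38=-229.61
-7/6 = -1.17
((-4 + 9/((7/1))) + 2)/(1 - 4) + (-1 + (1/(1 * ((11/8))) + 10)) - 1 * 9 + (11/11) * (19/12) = 785/308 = 2.55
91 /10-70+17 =-439 /10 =-43.90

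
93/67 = 1.39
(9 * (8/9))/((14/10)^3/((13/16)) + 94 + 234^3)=6500/10410563619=0.00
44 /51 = 0.86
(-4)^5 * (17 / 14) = -1243.43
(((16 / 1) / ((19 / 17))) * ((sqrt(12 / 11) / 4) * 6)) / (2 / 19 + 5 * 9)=0.50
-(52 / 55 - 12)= 608 / 55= 11.05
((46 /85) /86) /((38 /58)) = 667 /69445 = 0.01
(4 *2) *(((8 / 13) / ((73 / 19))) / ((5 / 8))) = 9728 / 4745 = 2.05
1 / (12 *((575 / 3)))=1 / 2300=0.00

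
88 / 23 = 3.83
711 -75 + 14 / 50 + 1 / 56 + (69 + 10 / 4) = 990917 / 1400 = 707.80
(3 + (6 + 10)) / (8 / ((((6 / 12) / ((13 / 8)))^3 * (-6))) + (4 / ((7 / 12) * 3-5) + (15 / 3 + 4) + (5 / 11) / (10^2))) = -652080 / 1304059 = -0.50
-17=-17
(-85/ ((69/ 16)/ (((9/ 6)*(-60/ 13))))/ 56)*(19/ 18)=16150/ 6279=2.57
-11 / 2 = -5.50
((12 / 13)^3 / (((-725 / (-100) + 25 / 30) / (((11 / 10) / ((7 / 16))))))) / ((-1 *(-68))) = 456192 / 126799855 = 0.00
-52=-52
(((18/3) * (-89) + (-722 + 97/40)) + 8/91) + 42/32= -9115831/7280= -1252.17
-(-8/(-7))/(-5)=8/35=0.23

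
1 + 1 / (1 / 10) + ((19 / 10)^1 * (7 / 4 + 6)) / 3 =1909 / 120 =15.91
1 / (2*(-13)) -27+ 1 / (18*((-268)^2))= -454430435 / 16806816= -27.04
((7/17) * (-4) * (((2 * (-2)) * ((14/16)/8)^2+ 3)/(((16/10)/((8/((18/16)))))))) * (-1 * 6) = 105805/816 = 129.66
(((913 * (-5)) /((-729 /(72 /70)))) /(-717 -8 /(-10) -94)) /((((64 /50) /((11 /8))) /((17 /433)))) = -21341375 /63652163904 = -0.00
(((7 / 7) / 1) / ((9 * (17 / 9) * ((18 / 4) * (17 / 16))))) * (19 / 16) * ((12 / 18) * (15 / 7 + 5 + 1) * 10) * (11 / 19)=0.46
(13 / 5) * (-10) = -26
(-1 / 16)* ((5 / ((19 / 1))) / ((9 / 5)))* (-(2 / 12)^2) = 25 / 98496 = 0.00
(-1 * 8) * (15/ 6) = -20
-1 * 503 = -503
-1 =-1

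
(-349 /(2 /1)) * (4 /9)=-698 /9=-77.56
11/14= 0.79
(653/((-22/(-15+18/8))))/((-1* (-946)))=33303/83248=0.40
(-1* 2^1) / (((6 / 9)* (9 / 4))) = -4 / 3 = -1.33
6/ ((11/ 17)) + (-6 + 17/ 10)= 4.97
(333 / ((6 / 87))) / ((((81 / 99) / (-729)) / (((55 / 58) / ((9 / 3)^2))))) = -1813185 / 4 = -453296.25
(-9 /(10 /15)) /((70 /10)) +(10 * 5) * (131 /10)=9143 /14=653.07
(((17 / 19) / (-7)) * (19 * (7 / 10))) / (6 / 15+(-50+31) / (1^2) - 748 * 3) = 17 / 22626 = 0.00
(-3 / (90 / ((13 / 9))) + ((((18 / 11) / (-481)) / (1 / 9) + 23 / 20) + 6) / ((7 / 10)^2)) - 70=-3886311917 / 69999930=-55.52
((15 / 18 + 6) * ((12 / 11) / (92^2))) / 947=41 / 44084744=0.00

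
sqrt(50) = 5 * sqrt(2) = 7.07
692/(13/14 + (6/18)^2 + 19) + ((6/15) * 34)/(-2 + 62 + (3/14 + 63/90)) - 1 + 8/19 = 34.18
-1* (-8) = 8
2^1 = 2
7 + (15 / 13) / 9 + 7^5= 655751 / 39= 16814.13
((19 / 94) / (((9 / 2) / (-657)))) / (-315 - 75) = 1387 / 18330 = 0.08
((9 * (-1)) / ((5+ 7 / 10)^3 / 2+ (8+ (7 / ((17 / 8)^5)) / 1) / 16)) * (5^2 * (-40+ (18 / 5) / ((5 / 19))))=800799348000 / 12590290781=63.60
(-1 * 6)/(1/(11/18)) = -11/3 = -3.67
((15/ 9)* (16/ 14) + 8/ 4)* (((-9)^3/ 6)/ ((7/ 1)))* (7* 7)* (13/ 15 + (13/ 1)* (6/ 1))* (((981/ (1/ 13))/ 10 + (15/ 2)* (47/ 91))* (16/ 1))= -134014518144/ 25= -5360580725.76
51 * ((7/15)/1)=119/5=23.80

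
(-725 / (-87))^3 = 15625 / 27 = 578.70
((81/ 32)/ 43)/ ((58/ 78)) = 0.08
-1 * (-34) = 34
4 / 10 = 2 / 5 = 0.40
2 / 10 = 1 / 5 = 0.20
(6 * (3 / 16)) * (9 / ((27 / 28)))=21 / 2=10.50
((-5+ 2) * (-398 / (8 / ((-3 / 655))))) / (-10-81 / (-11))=19701 / 75980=0.26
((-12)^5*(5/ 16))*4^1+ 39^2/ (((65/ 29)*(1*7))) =-10883007/ 35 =-310943.06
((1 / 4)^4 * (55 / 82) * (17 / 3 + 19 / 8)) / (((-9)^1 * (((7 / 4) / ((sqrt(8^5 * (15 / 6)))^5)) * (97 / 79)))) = -703456083968000 * sqrt(5) / 751653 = -2092688545.03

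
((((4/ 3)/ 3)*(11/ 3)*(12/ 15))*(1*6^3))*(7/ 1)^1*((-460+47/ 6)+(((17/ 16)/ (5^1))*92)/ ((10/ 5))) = -872042.45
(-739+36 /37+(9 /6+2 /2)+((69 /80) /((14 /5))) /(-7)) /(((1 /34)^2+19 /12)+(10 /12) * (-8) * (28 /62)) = 382324330551 /741473488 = 515.63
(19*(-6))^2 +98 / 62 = 12997.58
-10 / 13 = -0.77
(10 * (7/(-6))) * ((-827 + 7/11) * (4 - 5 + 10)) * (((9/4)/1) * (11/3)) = 1431675/2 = 715837.50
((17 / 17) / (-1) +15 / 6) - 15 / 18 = 2 / 3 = 0.67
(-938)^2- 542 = 879302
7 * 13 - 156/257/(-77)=1800955/19789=91.01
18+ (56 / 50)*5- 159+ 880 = 3723 / 5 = 744.60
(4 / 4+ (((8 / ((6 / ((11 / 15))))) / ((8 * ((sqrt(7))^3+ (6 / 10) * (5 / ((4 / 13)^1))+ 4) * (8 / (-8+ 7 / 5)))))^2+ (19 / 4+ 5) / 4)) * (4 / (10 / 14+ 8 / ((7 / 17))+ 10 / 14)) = 1642294104682 / 2491002770625-7891499 * sqrt(7) / 498200554125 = 0.66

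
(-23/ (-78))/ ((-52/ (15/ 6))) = -0.01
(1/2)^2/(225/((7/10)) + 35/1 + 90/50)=35/50152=0.00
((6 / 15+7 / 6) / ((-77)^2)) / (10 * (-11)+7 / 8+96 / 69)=-0.00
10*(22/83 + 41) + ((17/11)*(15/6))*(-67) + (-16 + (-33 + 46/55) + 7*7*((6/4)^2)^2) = 25833213/73040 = 353.69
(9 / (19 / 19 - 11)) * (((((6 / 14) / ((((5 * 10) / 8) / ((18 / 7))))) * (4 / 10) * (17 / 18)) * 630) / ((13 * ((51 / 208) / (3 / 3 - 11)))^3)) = 2359296 / 2023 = 1166.24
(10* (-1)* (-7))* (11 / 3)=770 / 3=256.67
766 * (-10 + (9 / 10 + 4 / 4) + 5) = -11873 / 5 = -2374.60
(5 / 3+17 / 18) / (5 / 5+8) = 47 / 162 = 0.29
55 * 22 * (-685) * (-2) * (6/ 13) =9946200/ 13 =765092.31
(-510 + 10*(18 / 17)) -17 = -8779 / 17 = -516.41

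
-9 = -9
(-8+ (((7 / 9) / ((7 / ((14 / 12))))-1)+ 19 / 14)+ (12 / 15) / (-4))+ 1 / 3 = -6974 / 945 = -7.38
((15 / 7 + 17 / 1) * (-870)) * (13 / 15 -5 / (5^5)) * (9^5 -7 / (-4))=-744404619838 / 875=-850748136.96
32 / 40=4 / 5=0.80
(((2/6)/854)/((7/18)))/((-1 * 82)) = -3/245098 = -0.00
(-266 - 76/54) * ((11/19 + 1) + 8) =-69160/27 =-2561.48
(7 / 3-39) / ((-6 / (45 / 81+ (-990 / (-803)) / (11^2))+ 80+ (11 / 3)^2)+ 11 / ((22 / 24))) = -14841750 / 38388437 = -0.39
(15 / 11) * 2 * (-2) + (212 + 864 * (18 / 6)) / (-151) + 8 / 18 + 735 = 10635023 / 14949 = 711.42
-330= -330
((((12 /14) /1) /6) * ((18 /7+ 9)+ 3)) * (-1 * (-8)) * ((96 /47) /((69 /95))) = 46.83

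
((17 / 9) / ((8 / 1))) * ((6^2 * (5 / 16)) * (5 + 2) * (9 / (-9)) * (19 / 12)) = -11305 / 384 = -29.44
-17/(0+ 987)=-17/987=-0.02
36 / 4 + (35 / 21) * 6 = 19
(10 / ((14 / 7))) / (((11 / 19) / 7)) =665 / 11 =60.45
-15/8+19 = 137/8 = 17.12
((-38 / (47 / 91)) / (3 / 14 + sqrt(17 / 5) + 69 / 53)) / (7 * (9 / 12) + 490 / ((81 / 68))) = 668033730000 / 2747417948363 - 88121071584 * sqrt(85) / 2747417948363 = -0.05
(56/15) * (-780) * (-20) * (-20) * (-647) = 753625600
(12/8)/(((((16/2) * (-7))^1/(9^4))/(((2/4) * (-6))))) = 59049/112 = 527.22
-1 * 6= -6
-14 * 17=-238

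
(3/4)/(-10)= -3/40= -0.08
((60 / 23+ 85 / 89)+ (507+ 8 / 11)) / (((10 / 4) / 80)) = 16361.31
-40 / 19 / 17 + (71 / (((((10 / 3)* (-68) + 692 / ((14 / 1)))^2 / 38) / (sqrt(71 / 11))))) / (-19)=-40 / 323 - 31311* sqrt(781) / 76193062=-0.14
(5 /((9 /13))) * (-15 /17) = -325 /51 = -6.37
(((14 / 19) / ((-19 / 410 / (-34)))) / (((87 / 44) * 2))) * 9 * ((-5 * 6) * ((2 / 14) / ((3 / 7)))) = -128805600 / 10469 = -12303.52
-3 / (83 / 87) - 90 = -7731 / 83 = -93.14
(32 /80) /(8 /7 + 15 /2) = 28 /605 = 0.05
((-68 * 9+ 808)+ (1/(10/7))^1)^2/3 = 3869089/300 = 12896.96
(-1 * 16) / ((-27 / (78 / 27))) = 416 / 243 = 1.71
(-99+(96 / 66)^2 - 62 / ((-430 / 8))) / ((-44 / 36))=22413933 / 286165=78.33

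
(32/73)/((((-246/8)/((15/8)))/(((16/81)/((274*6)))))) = -320/99639963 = -0.00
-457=-457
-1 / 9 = -0.11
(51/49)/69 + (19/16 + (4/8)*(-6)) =-32411/18032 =-1.80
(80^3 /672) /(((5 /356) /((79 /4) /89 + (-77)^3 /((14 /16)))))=-594379625600 /21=-28303791695.24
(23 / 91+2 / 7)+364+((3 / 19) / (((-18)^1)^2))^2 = 19954526269 / 54739152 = 364.54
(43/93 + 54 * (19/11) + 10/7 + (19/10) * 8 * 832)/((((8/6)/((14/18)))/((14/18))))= 5780.89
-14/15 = -0.93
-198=-198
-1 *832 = -832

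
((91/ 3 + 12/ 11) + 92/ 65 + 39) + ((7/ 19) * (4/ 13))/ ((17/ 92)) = 50198048/ 692835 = 72.45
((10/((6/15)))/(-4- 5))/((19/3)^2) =-25/361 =-0.07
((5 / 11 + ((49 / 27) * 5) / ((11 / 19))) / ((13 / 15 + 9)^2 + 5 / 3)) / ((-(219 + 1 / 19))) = -1137625 / 1529965767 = -0.00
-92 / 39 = -2.36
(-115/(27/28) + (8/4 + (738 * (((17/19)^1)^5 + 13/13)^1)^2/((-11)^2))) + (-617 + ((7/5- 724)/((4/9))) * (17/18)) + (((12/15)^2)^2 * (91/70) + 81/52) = 57779470351482427901911427/6509812875876656775000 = 8875.75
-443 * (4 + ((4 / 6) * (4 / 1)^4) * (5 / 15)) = -242764 / 9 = -26973.78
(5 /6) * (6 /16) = 5 /16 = 0.31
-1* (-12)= 12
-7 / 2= -3.50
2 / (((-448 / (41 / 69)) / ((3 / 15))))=-41 / 77280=-0.00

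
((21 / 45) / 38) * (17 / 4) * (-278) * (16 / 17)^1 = -3892 / 285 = -13.66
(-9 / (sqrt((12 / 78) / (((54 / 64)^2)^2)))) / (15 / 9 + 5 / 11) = -216513 * sqrt(26) / 143360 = -7.70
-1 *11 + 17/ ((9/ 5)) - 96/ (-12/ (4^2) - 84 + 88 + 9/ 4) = -1882/ 99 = -19.01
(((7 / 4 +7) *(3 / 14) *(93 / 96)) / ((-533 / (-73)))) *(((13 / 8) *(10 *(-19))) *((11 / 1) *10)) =-177362625 / 20992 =-8449.06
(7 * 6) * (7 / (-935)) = -294 / 935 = -0.31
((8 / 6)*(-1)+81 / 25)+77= 5918 / 75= 78.91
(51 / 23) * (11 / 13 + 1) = 1224 / 299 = 4.09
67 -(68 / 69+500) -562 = -68723 / 69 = -995.99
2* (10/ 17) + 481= 8197/ 17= 482.18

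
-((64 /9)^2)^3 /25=-68719476736 /13286025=-5172.31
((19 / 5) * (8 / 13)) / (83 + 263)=76 / 11245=0.01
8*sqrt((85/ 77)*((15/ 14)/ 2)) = 20*sqrt(561)/ 77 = 6.15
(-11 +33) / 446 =11 / 223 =0.05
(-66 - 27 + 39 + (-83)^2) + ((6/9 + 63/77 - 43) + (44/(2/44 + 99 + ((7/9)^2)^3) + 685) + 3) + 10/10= 286594209289378/38299741161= 7482.93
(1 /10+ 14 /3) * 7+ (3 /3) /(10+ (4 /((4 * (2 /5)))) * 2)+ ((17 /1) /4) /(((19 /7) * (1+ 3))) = 154241 /4560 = 33.82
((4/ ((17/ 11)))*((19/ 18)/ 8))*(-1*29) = -6061/ 612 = -9.90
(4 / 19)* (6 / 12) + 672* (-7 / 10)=-44678 / 95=-470.29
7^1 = 7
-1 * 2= -2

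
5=5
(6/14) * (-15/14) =-45/98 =-0.46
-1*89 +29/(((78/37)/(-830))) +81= -445607/39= -11425.82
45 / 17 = 2.65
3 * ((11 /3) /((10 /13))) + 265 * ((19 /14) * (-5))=-62437 /35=-1783.91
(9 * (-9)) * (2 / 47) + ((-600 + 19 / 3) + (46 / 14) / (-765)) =-150285586 / 251685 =-597.12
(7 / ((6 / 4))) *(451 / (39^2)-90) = -1910146 / 4563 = -418.62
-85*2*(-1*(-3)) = -510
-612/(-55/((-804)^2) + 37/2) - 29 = -742407181/11958641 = -62.08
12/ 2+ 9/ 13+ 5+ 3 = 191/ 13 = 14.69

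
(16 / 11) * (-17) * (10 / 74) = -1360 / 407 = -3.34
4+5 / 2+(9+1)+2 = 37 / 2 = 18.50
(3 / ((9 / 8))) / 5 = 8 / 15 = 0.53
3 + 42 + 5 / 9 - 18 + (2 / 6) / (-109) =27029 / 981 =27.55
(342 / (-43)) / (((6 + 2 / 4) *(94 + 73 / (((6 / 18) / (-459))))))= 684 / 56138693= 0.00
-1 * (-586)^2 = -343396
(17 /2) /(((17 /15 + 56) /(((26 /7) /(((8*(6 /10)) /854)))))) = 337025 /3428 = 98.32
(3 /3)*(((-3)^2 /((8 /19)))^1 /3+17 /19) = 1219 /152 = 8.02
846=846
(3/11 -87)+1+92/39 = -35765/429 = -83.37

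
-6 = -6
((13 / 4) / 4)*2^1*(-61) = -793 / 8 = -99.12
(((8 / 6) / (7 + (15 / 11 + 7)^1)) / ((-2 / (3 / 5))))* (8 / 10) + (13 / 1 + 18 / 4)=147699 / 8450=17.48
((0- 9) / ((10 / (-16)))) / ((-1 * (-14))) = 36 / 35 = 1.03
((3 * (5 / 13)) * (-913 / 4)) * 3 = -41085 / 52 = -790.10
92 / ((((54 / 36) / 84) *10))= 2576 / 5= 515.20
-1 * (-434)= 434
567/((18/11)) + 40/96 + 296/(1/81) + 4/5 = 24323.72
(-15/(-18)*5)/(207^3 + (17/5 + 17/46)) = 2875/6120125271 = 0.00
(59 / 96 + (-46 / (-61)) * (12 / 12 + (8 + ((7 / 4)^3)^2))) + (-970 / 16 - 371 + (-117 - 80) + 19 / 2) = -3625351 / 6144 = -590.06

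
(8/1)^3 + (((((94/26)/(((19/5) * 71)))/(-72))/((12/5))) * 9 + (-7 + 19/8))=854191021/1683552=507.37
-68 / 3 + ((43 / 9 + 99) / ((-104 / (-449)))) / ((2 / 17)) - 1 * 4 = 3539651 / 936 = 3781.68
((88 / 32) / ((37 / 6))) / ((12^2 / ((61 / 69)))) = 671 / 245088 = 0.00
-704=-704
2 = 2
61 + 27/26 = 1613/26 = 62.04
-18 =-18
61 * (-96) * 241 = -1411296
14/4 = 7/2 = 3.50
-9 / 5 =-1.80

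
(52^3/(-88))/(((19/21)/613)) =-226255848/209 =-1082563.87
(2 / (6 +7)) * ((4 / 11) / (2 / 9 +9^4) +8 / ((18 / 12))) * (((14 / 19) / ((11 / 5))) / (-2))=-55962760 / 407274747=-0.14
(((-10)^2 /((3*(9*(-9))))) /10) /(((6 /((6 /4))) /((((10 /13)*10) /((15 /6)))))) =-100 /3159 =-0.03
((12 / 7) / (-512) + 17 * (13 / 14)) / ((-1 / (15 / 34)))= -212115 / 30464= -6.96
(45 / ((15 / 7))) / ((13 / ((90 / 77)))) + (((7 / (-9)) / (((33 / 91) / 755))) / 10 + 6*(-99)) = -5822719 / 7722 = -754.04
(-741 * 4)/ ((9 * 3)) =-988/ 9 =-109.78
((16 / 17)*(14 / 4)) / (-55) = -56 / 935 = -0.06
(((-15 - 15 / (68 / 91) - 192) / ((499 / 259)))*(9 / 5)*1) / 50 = -35992971 / 8483000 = -4.24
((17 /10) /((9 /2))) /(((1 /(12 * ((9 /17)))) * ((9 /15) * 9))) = 4 /9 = 0.44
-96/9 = -32/3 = -10.67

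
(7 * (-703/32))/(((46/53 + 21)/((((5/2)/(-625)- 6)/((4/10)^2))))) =20604227/78080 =263.89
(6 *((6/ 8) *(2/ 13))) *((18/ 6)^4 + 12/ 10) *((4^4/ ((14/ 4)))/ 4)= 473472/ 455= 1040.60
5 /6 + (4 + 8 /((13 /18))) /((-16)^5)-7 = -63045779 /10223616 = -6.17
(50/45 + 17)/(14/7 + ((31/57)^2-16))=-58843/44525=-1.32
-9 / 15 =-3 / 5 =-0.60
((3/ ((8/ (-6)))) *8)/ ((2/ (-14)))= 126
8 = 8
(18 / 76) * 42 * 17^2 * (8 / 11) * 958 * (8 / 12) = 279076896 / 209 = 1335296.15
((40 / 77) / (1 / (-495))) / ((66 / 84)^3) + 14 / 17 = -11976566 / 22627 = -529.30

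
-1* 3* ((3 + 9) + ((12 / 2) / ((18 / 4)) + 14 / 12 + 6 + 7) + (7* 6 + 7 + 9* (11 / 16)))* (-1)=3969 / 16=248.06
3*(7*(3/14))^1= 9/2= 4.50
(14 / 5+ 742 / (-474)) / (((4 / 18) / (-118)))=-258951 / 395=-655.57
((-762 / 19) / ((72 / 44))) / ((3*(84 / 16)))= -5588 / 3591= -1.56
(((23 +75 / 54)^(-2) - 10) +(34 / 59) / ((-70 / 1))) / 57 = -1327431949 / 7561408435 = -0.18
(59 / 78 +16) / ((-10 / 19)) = -24833 / 780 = -31.84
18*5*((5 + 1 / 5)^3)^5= 30190668161143066656768 / 6103515625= 4946439071521.68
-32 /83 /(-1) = 32 /83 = 0.39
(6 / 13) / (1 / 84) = 504 / 13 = 38.77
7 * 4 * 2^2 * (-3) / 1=-336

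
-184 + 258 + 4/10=372/5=74.40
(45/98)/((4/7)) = 45/56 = 0.80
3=3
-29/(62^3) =-29/238328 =-0.00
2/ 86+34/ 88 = 775/ 1892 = 0.41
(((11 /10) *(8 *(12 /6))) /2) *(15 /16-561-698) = -221419 /20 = -11070.95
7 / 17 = 0.41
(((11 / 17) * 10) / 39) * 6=220 / 221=1.00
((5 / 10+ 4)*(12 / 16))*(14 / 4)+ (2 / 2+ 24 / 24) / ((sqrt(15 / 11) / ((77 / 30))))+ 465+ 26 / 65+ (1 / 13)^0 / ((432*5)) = 77*sqrt(165) / 225+ 51539 / 108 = 481.61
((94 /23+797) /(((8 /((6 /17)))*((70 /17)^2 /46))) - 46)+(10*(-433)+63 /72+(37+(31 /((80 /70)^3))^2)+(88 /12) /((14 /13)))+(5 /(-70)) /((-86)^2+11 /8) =-8675232838664191 /2280472707072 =-3804.14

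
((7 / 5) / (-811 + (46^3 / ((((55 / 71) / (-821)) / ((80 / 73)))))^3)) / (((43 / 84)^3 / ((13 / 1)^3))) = -40339148737183296 / 2541993641872532457419480842904315515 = -0.00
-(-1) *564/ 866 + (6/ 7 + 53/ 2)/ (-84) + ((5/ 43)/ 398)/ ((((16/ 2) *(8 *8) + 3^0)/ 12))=80867067317/ 248365692792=0.33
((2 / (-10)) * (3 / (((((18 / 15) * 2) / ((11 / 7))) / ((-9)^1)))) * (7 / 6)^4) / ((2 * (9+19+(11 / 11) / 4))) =3773 / 32544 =0.12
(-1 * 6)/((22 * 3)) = -1/11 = -0.09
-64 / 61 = -1.05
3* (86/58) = 129/29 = 4.45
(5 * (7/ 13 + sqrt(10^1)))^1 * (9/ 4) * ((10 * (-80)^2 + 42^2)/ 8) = 5178915/ 104 + 739845 * sqrt(10)/ 8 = 342246.67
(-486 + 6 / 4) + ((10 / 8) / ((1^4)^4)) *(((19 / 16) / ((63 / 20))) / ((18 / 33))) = -2925031 / 6048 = -483.64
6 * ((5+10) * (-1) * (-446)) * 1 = 40140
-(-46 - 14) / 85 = 12 / 17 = 0.71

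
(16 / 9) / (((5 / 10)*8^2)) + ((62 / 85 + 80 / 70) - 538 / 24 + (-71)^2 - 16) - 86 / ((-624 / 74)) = 349099028 / 69615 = 5014.71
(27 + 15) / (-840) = -1 / 20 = -0.05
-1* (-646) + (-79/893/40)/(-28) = 646.00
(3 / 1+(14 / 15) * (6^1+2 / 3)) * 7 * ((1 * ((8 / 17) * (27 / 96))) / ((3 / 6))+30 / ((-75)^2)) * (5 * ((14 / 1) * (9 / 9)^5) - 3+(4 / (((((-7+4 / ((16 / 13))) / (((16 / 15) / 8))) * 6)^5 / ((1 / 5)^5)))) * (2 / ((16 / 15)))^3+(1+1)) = 17908423435377669543811 / 14888392272949218750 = 1202.84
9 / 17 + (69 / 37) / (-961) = 318840 / 604469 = 0.53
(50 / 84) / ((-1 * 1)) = -25 / 42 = -0.60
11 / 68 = 0.16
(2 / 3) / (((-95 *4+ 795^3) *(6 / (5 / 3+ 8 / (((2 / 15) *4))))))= 10 / 2713281273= 0.00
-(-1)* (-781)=-781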